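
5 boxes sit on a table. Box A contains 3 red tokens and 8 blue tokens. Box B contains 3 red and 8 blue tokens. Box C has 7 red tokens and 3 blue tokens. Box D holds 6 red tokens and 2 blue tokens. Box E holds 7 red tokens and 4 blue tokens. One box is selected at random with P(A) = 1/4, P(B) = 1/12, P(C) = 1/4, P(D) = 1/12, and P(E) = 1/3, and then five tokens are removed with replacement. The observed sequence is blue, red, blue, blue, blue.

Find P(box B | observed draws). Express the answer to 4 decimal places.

Under each hypothesis, the probability of the observed sequence is: P(data | box A) = (8/11)(3/11)(8/11)(8/11)(8/11) = 0.076299; P(data | box B) = (8/11)(3/11)(8/11)(8/11)(8/11) = 0.076299; P(data | box C) = (3/10)(7/10)(3/10)(3/10)(3/10) = 0.00567; P(data | box D) = (2/8)(6/8)(2/8)(2/8)(2/8) = 0.0029297; P(data | box E) = (4/11)(7/11)(4/11)(4/11)(4/11) = 0.011127.
The prior-weighted likelihoods are 1/4 · 0.076299 = 0.019075, 1/12 · 0.076299 = 0.0063582, 1/4 · 0.00567 = 0.0014175, 1/12 · 0.0029297 = 0.00024414, 1/3 · 0.011127 = 0.003709; with total 0.030804.
By Bayes' rule, P(box B | data) = (0.0063582) / (0.030804) = 0.20641.

0.2064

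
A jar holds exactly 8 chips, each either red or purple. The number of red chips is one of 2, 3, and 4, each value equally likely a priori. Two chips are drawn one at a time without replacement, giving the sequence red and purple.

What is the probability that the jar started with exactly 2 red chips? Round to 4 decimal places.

For each hypothesis, P(data | H) works out to: P(data | r = 2) = (2/8)(6/7) = 3/14; P(data | r = 3) = (3/8)(5/7) = 15/56; P(data | r = 4) = (4/8)(4/7) = 2/7.
Weighting by the prior gives 1/3 · 3/14 = 1/14, 1/3 · 15/56 = 5/56, 1/3 · 2/7 = 2/21; summing to 43/168.
Hence P(r = 2 | data) = (1/14) / (43/168) = 12/43.

0.2791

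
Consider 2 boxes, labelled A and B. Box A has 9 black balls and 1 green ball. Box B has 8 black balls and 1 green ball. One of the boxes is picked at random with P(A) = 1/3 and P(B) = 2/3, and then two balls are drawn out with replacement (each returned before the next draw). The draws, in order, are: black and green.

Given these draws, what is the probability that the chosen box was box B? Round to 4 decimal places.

0.6870

Under each hypothesis, the probability of the observed sequence is: P(data | box A) = (9/10)(1/10) = 0.09; P(data | box B) = (8/9)(1/9) = 0.098765.
Weighting by the prior gives 1/3 · 0.09 = 0.03, 2/3 · 0.098765 = 0.065844; these sum to 0.095844.
So P(box B | data) = (0.065844) / (0.095844) = 0.68699.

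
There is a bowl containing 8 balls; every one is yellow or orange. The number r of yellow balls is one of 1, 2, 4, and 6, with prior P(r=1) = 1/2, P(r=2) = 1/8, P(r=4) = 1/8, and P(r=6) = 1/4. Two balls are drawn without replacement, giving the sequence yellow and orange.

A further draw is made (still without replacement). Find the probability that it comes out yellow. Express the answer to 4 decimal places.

Compute the likelihood of the observed sequence for each case: P(data | r = 1) = (1/8)(7/7) = 1/8; P(data | r = 2) = (2/8)(6/7) = 3/14; P(data | r = 4) = (4/8)(4/7) = 2/7; P(data | r = 6) = (6/8)(2/7) = 3/14.
Weighting by the prior gives 1/2 · 1/8 = 1/16, 1/8 · 3/14 = 3/112, 1/8 · 2/7 = 1/28, 1/4 · 3/14 = 3/56; with total 5/28.
Dividing through by the total gives posterior P(r = 1 | data) = 7/20, P(r = 2 | data) = 3/20, P(r = 4 | data) = 1/5, P(r = 6 | data) = 3/10.
Averaging over the posterior, P(yellow next | data) = (0)(7/20) + (1/6)(3/20) + (1/2)(1/5) + (5/6)(3/10) = 3/8.

0.3750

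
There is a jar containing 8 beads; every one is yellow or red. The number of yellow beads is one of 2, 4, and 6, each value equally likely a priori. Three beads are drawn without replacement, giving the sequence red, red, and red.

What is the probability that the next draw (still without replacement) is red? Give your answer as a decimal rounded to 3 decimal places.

The likelihood of the observed sequence under each hypothesis: P(data | r = 2) = (6/8)(5/7)(4/6) = 5/14; P(data | r = 4) = (4/8)(3/7)(2/6) = 1/14; P(data | r = 6) = (2/8)(1/7)(0/6) = 0.
Multiplying each by its prior: 1/3 · 5/14 = 5/42, 1/3 · 1/14 = 1/42, 1/3 · 0 = 0; these sum to 1/7.
Normalising, the posterior is P(r = 2 | data) = 5/6, P(r = 4 | data) = 1/6, P(r = 6 | data) = 0.
Averaging over the posterior, P(red next | data) = (3/5)(5/6) + (1/5)(1/6) = 8/15.

0.533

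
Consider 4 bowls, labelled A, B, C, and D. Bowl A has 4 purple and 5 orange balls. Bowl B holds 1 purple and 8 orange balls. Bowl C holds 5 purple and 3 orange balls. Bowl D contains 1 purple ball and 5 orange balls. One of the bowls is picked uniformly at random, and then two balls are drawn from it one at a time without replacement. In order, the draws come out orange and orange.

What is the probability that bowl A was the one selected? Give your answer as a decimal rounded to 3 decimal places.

Under each hypothesis, the probability of the observed sequence is: P(data | bowl A) = (5/9)(4/8) = 0.27778; P(data | bowl B) = (8/9)(7/8) = 0.77778; P(data | bowl C) = (3/8)(2/7) = 0.10714; P(data | bowl D) = (5/6)(4/5) = 0.66667.
Multiplying each by its prior: 1/4 · 0.27778 = 0.069444, 1/4 · 0.77778 = 0.19444, 1/4 · 0.10714 = 0.026786, 1/4 · 0.66667 = 0.16667; with total 0.45734.
Hence P(bowl A | data) = (0.069444) / (0.45734) = 0.15184.

0.152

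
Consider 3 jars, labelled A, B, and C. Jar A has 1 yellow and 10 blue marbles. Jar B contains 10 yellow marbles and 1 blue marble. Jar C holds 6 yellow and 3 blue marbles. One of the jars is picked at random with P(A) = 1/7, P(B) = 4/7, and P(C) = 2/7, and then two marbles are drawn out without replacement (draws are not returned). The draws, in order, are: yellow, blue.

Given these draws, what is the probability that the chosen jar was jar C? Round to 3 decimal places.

Under each hypothesis, the probability of the observed sequence is: P(data | jar A) = (1/11)(10/10) = 1/11; P(data | jar B) = (10/11)(1/10) = 1/11; P(data | jar C) = (6/9)(3/8) = 1/4.
Weighting by the prior gives 1/7 · 1/11 = 1/77, 4/7 · 1/11 = 4/77, 2/7 · 1/4 = 1/14; with total 3/22.
By Bayes' rule, P(jar C | data) = (1/14) / (3/22) = 11/21.

0.524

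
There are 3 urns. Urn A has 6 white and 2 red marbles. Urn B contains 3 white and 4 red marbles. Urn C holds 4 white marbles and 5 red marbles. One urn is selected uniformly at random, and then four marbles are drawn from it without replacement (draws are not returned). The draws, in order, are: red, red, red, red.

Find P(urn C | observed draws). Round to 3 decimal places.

0.581

Compute the likelihood of the observed sequence for each case: P(data | urn A) = (2/8)(1/7)(0/6) = 0; P(data | urn B) = (4/7)(3/6)(2/5)(1/4) = 0.028571; P(data | urn C) = (5/9)(4/8)(3/7)(2/6) = 0.039683.
Weighting by the prior gives 1/3 · 0 = 0, 1/3 · 0.028571 = 0.0095238, 1/3 · 0.039683 = 0.013228; with total 0.022751.
By Bayes' rule, P(urn C | data) = (0.013228) / (0.022751) = 0.5814.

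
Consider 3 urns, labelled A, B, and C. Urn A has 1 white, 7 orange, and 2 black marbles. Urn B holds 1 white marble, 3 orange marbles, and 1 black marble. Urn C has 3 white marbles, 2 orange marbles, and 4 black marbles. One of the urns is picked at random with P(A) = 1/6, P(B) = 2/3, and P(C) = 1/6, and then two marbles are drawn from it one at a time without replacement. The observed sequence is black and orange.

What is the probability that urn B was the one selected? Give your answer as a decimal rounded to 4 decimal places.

0.6923

For each hypothesis, P(data | H) works out to: P(data | urn A) = (2/10)(7/9) = 7/45; P(data | urn B) = (1/5)(3/4) = 3/20; P(data | urn C) = (4/9)(2/8) = 1/9.
Weighting by the prior gives 1/6 · 7/45 = 7/270, 2/3 · 3/20 = 1/10, 1/6 · 1/9 = 1/54; summing to 13/90.
Therefore the posterior P(urn B | data) = (1/10) / (13/90) = 9/13.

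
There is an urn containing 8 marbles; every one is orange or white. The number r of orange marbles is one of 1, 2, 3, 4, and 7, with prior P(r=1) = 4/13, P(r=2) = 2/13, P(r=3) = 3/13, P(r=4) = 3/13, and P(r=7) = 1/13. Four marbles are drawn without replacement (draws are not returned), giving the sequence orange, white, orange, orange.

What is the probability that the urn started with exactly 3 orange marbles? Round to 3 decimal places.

0.153

Compute the likelihood of the observed sequence for each case: P(data | r = 1) = (1/8)(7/7)(0/6) = 0; P(data | r = 2) = (2/8)(6/7)(1/6)(0/5) = 0; P(data | r = 3) = (3/8)(5/7)(2/6)(1/5) = 1/56; P(data | r = 4) = (4/8)(4/7)(3/6)(2/5) = 2/35; P(data | r = 7) = (7/8)(1/7)(6/6)(5/5) = 1/8.
Multiplying each by its prior: 4/13 · 0 = 0, 2/13 · 0 = 0, 3/13 · 1/56 = 3/728, 3/13 · 2/35 = 6/455, 1/13 · 1/8 = 1/104; summing to 7/260.
By Bayes' rule, P(r = 3 | data) = (3/728) / (7/260) = 15/98.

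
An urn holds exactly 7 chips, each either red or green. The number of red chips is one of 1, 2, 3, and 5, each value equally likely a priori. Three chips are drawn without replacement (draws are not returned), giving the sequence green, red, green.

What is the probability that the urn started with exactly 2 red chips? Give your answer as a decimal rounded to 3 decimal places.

For each hypothesis, P(data | H) works out to: P(data | r = 1) = (6/7)(1/6)(5/5) = 1/7; P(data | r = 2) = (5/7)(2/6)(4/5) = 4/21; P(data | r = 3) = (4/7)(3/6)(3/5) = 6/35; P(data | r = 5) = (2/7)(5/6)(1/5) = 1/21.
The prior-weighted likelihoods are 1/4 · 1/7 = 1/28, 1/4 · 4/21 = 1/21, 1/4 · 6/35 = 3/70, 1/4 · 1/21 = 1/84; these sum to 29/210.
Hence P(r = 2 | data) = (1/21) / (29/210) = 10/29.

0.345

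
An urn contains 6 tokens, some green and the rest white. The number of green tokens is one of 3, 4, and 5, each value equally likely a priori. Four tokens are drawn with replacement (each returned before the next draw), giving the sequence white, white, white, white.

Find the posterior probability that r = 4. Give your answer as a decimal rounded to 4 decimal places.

Compute the likelihood of the observed sequence for each case: P(data | r = 3) = (3/6)(3/6)(3/6)(3/6) = 0.0625; P(data | r = 4) = (2/6)(2/6)(2/6)(2/6) = 0.012346; P(data | r = 5) = (1/6)(1/6)(1/6)(1/6) = 0.0007716.
Weighting by the prior gives 1/3 · 0.0625 = 0.020833, 1/3 · 0.012346 = 0.0041152, 1/3 · 0.0007716 = 0.0002572; with total 0.025206.
By Bayes' rule, P(r = 4 | data) = (0.0041152) / (0.025206) = 0.16327.

0.1633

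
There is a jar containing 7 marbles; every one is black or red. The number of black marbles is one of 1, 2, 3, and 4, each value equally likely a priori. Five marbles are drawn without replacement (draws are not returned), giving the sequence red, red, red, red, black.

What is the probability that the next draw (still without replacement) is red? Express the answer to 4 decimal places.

0.7143

Compute the likelihood of the observed sequence for each case: P(data | r = 1) = (6/7)(5/6)(4/5)(3/4)(1/3) = 1/7; P(data | r = 2) = (5/7)(4/6)(3/5)(2/4)(2/3) = 2/21; P(data | r = 3) = (4/7)(3/6)(2/5)(1/4)(3/3) = 1/35; P(data | r = 4) = (3/7)(2/6)(1/5)(0/4) = 0.
Multiplying each by its prior: 1/4 · 1/7 = 1/28, 1/4 · 2/21 = 1/42, 1/4 · 1/35 = 1/140, 1/4 · 0 = 0; with total 1/15.
The posterior is then P(r = 1 | data) = 15/28, P(r = 2 | data) = 5/14, P(r = 3 | data) = 3/28, P(r = 4 | data) = 0.
The predictive probability is P(red next | data) = (1)(15/28) + (1/2)(5/14) + (0)(3/28) = 5/7.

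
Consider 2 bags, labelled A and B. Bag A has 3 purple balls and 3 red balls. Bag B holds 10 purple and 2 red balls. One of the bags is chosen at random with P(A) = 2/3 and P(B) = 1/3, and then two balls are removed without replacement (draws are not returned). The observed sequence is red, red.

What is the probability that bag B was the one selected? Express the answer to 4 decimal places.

Compute the likelihood of the observed sequence for each case: P(data | bag A) = (3/6)(2/5) = 1/5; P(data | bag B) = (2/12)(1/11) = 1/66.
The prior-weighted likelihoods are 2/3 · 1/5 = 2/15, 1/3 · 1/66 = 1/198; these sum to 137/990.
Therefore the posterior P(bag B | data) = (1/198) / (137/990) = 5/137.

0.0365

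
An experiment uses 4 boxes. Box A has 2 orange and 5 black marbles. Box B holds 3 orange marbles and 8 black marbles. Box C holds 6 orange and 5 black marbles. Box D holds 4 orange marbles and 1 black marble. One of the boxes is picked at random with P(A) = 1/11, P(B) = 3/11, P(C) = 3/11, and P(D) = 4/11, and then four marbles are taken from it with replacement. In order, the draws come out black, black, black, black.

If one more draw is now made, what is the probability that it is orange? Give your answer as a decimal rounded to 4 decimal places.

Under each hypothesis, the probability of the observed sequence is: P(data | box A) = (5/7)(5/7)(5/7)(5/7) = 0.26031; P(data | box B) = (8/11)(8/11)(8/11)(8/11) = 0.27976; P(data | box C) = (5/11)(5/11)(5/11)(5/11) = 0.042688; P(data | box D) = (1/5)(1/5)(1/5)(1/5) = 0.0016.
Multiplying each by its prior: 1/11 · 0.26031 = 0.023664, 3/11 · 0.27976 = 0.076299, 3/11 · 0.042688 = 0.011642, 4/11 · 0.0016 = 0.00058182; summing to 0.11219.
The posterior is then P(box A | data) = 0.21094, P(box B | data) = 0.6801, P(box C | data) = 0.10378, P(box D | data) = 0.0051861.
The predictive probability is P(orange next | data) = (2/7)(0.21094) + (3/11)(0.6801) + (6/11)(0.10378) + (4/5)(0.0051861) = 0.3065.

0.3065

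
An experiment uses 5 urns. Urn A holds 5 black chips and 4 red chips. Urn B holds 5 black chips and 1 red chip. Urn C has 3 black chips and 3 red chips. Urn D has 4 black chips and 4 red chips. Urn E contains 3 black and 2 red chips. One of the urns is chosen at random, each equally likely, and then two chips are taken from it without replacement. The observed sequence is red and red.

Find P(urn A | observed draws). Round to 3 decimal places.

0.245

The likelihood of the observed sequence under each hypothesis: P(data | urn A) = (4/9)(3/8) = 0.16667; P(data | urn B) = (1/6)(0/5) = 0; P(data | urn C) = (3/6)(2/5) = 0.2; P(data | urn D) = (4/8)(3/7) = 0.21429; P(data | urn E) = (2/5)(1/4) = 0.1.
The prior-weighted likelihoods are 1/5 · 0.16667 = 0.033333, 1/5 · 0 = 0, 1/5 · 0.2 = 0.04, 1/5 · 0.21429 = 0.042857, 1/5 · 0.1 = 0.02; these sum to 0.13619.
Therefore the posterior P(urn A | data) = (0.033333) / (0.13619) = 0.24476.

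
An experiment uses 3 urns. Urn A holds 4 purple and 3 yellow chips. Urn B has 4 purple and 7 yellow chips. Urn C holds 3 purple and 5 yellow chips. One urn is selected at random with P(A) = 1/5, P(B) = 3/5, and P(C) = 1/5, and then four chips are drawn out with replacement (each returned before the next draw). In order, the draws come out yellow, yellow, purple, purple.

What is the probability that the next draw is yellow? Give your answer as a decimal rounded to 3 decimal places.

The likelihood of the observed sequence under each hypothesis: P(data | urn A) = (3/7)(3/7)(4/7)(4/7) = 0.059975; P(data | urn B) = (7/11)(7/11)(4/11)(4/11) = 0.053548; P(data | urn C) = (5/8)(5/8)(3/8)(3/8) = 0.054932.
Weighting by the prior gives 1/5 · 0.059975 = 0.011995, 3/5 · 0.053548 = 0.032129, 1/5 · 0.054932 = 0.010986; summing to 0.05511.
The posterior is then P(urn A | data) = 0.21765, P(urn B | data) = 0.58299, P(urn C | data) = 0.19935.
Averaging over the posterior, P(yellow next | data) = (3/7)(0.21765) + (7/11)(0.58299) + (5/8)(0.19935) = 0.58887.

0.589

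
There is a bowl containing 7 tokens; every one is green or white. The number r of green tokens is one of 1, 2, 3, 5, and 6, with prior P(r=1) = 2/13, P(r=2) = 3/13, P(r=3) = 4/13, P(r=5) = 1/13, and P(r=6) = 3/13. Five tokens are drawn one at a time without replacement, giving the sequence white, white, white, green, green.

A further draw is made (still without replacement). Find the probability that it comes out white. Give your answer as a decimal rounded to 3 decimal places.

For each hypothesis, P(data | H) works out to: P(data | r = 1) = (6/7)(5/6)(4/5)(1/4)(0/3) = 0; P(data | r = 2) = (5/7)(4/6)(3/5)(2/4)(1/3) = 1/21; P(data | r = 3) = (4/7)(3/6)(2/5)(3/4)(2/3) = 2/35; P(data | r = 5) = (2/7)(1/6)(0/5) = 0; P(data | r = 6) = (1/7)(0/6) = 0.
Multiplying each by its prior: 2/13 · 0 = 0, 3/13 · 1/21 = 1/91, 4/13 · 2/35 = 8/455, 1/13 · 0 = 0, 3/13 · 0 = 0; summing to 1/35.
The posterior is then P(r = 1 | data) = 0, P(r = 2 | data) = 5/13, P(r = 3 | data) = 8/13, P(r = 5 | data) = 0, P(r = 6 | data) = 0.
The predictive probability is P(white next | data) = (1)(5/13) + (1/2)(8/13) = 9/13.

0.692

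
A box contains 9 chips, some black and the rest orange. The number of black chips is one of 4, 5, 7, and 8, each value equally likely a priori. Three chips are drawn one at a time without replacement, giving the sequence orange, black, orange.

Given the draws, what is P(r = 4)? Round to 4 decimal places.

0.5195

The likelihood of the observed sequence under each hypothesis: P(data | r = 4) = (5/9)(4/8)(4/7) = 10/63; P(data | r = 5) = (4/9)(5/8)(3/7) = 5/42; P(data | r = 7) = (2/9)(7/8)(1/7) = 1/36; P(data | r = 8) = (1/9)(8/8)(0/7) = 0.
The prior-weighted likelihoods are 1/4 · 10/63 = 5/126, 1/4 · 5/42 = 5/168, 1/4 · 1/36 = 1/144, 1/4 · 0 = 0; these sum to 11/144.
So P(r = 4 | data) = (5/126) / (11/144) = 40/77.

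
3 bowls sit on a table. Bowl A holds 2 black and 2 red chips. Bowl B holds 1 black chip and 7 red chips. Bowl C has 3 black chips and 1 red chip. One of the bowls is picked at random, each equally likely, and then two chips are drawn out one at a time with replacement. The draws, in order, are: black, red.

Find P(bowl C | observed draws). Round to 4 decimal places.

0.3429

The likelihood of the observed sequence under each hypothesis: P(data | bowl A) = (2/4)(2/4) = 1/4; P(data | bowl B) = (1/8)(7/8) = 7/64; P(data | bowl C) = (3/4)(1/4) = 3/16.
Multiplying each by its prior: 1/3 · 1/4 = 1/12, 1/3 · 7/64 = 7/192, 1/3 · 3/16 = 1/16; with total 35/192.
So P(bowl C | data) = (1/16) / (35/192) = 12/35.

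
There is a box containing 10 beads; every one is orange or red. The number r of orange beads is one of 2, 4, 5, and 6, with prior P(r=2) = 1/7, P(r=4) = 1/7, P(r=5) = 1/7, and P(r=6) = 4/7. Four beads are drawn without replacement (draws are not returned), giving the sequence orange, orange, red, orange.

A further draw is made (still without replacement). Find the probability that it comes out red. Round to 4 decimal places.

The likelihood of the observed sequence under each hypothesis: P(data | r = 2) = (2/10)(1/9)(8/8)(0/7) = 0; P(data | r = 4) = (4/10)(3/9)(6/8)(2/7) = 0.028571; P(data | r = 5) = (5/10)(4/9)(5/8)(3/7) = 0.059524; P(data | r = 6) = (6/10)(5/9)(4/8)(4/7) = 0.095238.
Multiplying each by its prior: 1/7 · 0 = 0, 1/7 · 0.028571 = 0.0040816, 1/7 · 0.059524 = 0.0085034, 4/7 · 0.095238 = 0.054422; summing to 0.067007.
Dividing through by the total gives posterior P(r = 2 | data) = 0, P(r = 4 | data) = 0.060914, P(r = 5 | data) = 0.1269, P(r = 6 | data) = 0.81218.
The predictive probability is P(red next | data) = (5/6)(0.060914) + (2/3)(0.1269) + (1/2)(0.81218) = 0.54146.

0.5415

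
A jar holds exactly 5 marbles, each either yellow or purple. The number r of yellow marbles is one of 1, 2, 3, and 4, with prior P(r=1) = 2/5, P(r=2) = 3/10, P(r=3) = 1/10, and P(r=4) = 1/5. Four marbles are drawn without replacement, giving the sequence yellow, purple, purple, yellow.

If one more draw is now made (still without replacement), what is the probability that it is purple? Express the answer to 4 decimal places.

Compute the likelihood of the observed sequence for each case: P(data | r = 1) = (1/5)(4/4)(3/3)(0/2) = 0; P(data | r = 2) = (2/5)(3/4)(2/3)(1/2) = 1/10; P(data | r = 3) = (3/5)(2/4)(1/3)(2/2) = 1/10; P(data | r = 4) = (4/5)(1/4)(0/3) = 0.
Weighting by the prior gives 2/5 · 0 = 0, 3/10 · 1/10 = 3/100, 1/10 · 1/10 = 1/100, 1/5 · 0 = 0; summing to 1/25.
Dividing through by the total gives posterior P(r = 1 | data) = 0, P(r = 2 | data) = 3/4, P(r = 3 | data) = 1/4, P(r = 4 | data) = 0.
So P(purple next | data) = Σ P(purple next | H) P(H | data) = (1)(3/4) + (0)(1/4) = 3/4.

0.7500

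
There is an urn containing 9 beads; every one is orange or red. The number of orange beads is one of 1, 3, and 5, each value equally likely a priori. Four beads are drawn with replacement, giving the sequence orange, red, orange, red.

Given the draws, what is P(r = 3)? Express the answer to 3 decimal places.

For each hypothesis, P(data | H) works out to: P(data | r = 1) = (1/9)(8/9)(1/9)(8/9) = 0.0097546; P(data | r = 3) = (3/9)(6/9)(3/9)(6/9) = 0.049383; P(data | r = 5) = (5/9)(4/9)(5/9)(4/9) = 0.060966.
The prior-weighted likelihoods are 1/3 · 0.0097546 = 0.0032515, 1/3 · 0.049383 = 0.016461, 1/3 · 0.060966 = 0.020322; with total 0.040035.
So P(r = 3 | data) = (0.016461) / (0.040035) = 0.41117.

0.411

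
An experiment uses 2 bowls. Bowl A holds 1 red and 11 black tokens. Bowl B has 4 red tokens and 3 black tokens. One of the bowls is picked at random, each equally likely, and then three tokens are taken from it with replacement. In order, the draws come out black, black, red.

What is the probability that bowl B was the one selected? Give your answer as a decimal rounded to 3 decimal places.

0.600

Under each hypothesis, the probability of the observed sequence is: P(data | bowl A) = (11/12)(11/12)(1/12) = 0.070023; P(data | bowl B) = (3/7)(3/7)(4/7) = 0.10496.
The prior-weighted likelihoods are 1/2 · 0.070023 = 0.035012, 1/2 · 0.10496 = 0.052478; summing to 0.08749.
Therefore the posterior P(bowl B | data) = (0.052478) / (0.08749) = 0.59982.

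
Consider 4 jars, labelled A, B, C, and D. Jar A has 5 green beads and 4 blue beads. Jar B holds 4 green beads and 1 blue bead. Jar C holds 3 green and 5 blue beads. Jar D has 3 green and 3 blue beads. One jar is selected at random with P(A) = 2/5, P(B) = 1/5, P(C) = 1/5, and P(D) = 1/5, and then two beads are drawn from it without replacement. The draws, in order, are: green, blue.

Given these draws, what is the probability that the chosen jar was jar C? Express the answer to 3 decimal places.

0.202

Under each hypothesis, the probability of the observed sequence is: P(data | jar A) = (5/9)(4/8) = 0.27778; P(data | jar B) = (4/5)(1/4) = 0.2; P(data | jar C) = (3/8)(5/7) = 0.26786; P(data | jar D) = (3/6)(3/5) = 0.3.
Multiplying each by its prior: 2/5 · 0.27778 = 0.11111, 1/5 · 0.2 = 0.04, 1/5 · 0.26786 = 0.053571, 1/5 · 0.3 = 0.06; with total 0.26468.
Therefore the posterior P(jar C | data) = (0.053571) / (0.26468) = 0.2024.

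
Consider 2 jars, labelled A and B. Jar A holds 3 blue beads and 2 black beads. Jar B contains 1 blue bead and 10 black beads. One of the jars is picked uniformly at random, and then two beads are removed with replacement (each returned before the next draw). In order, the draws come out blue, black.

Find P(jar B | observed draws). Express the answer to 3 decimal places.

For each hypothesis, P(data | H) works out to: P(data | jar A) = (3/5)(2/5) = 0.24; P(data | jar B) = (1/11)(10/11) = 0.082645.
Multiplying each by its prior: 1/2 · 0.24 = 0.12, 1/2 · 0.082645 = 0.041322; these sum to 0.16132.
By Bayes' rule, P(jar B | data) = (0.041322) / (0.16132) = 0.25615.

0.256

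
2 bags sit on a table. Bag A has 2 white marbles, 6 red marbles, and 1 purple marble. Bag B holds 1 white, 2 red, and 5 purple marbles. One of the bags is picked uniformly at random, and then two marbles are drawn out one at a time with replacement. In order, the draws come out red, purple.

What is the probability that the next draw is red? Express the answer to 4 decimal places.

0.3840

Under each hypothesis, the probability of the observed sequence is: P(data | bag A) = (6/9)(1/9) = 0.074074; P(data | bag B) = (2/8)(5/8) = 0.15625.
The prior-weighted likelihoods are 1/2 · 0.074074 = 0.037037, 1/2 · 0.15625 = 0.078125; with total 0.11516.
Dividing through by the total gives posterior P(bag A | data) = 0.32161, P(bag B | data) = 0.67839.
The predictive probability is P(red next | data) = (2/3)(0.32161) + (1/4)(0.67839) = 0.384.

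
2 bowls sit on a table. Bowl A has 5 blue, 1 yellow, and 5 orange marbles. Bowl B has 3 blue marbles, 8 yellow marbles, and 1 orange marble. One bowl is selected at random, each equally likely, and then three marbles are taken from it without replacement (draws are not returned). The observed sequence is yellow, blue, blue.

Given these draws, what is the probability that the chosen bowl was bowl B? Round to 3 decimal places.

For each hypothesis, P(data | H) works out to: P(data | bowl A) = (1/11)(5/10)(4/9) = 2/99; P(data | bowl B) = (8/12)(3/11)(2/10) = 2/55.
The prior-weighted likelihoods are 1/2 · 2/99 = 1/99, 1/2 · 2/55 = 1/55; with total 14/495.
So P(bowl B | data) = (1/55) / (14/495) = 9/14.

0.643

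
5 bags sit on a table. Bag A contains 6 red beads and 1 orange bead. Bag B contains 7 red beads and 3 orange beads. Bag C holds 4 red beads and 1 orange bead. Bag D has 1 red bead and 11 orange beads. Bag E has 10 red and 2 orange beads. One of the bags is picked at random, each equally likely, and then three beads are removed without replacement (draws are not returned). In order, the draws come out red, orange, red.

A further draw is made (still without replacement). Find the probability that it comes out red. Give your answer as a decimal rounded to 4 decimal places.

0.9004

The likelihood of the observed sequence under each hypothesis: P(data | bag A) = (6/7)(1/6)(5/5) = 0.14286; P(data | bag B) = (7/10)(3/9)(6/8) = 0.175; P(data | bag C) = (4/5)(1/4)(3/3) = 0.2; P(data | bag D) = (1/12)(11/11)(0/10) = 0; P(data | bag E) = (10/12)(2/11)(9/10) = 0.13636.
Multiplying each by its prior: 1/5 · 0.14286 = 0.028571, 1/5 · 0.175 = 0.035, 1/5 · 0.2 = 0.04, 1/5 · 0 = 0, 1/5 · 0.13636 = 0.027273; summing to 0.13084.
Dividing through by the total gives posterior P(bag A | data) = 0.21836, P(bag B | data) = 0.26749, P(bag C | data) = 0.30571, P(bag D | data) = 0, P(bag E | data) = 0.20844.
Averaging over the posterior, P(red next | data) = (1)(0.21836) + (5/7)(0.26749) + (1)(0.30571) + (8/9)(0.20844) = 0.90041.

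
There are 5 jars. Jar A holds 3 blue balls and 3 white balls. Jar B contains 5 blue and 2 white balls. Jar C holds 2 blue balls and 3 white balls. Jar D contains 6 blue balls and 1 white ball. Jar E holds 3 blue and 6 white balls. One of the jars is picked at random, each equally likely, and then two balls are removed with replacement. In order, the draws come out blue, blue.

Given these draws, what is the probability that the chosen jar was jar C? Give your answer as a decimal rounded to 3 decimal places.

0.091

Compute the likelihood of the observed sequence for each case: P(data | jar A) = (3/6)(3/6) = 0.25; P(data | jar B) = (5/7)(5/7) = 0.5102; P(data | jar C) = (2/5)(2/5) = 0.16; P(data | jar D) = (6/7)(6/7) = 0.73469; P(data | jar E) = (3/9)(3/9) = 0.11111.
Multiplying each by its prior: 1/5 · 0.25 = 0.05, 1/5 · 0.5102 = 0.10204, 1/5 · 0.16 = 0.032, 1/5 · 0.73469 = 0.14694, 1/5 · 0.11111 = 0.022222; with total 0.3532.
Hence P(jar C | data) = (0.032) / (0.3532) = 0.0906.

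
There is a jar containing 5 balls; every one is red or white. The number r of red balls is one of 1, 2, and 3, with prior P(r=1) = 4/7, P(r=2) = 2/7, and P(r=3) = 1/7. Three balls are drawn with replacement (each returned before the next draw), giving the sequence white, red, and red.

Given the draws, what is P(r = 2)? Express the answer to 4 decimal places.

0.4138

The likelihood of the observed sequence under each hypothesis: P(data | r = 1) = (4/5)(1/5)(1/5) = 4/125; P(data | r = 2) = (3/5)(2/5)(2/5) = 12/125; P(data | r = 3) = (2/5)(3/5)(3/5) = 18/125.
The prior-weighted likelihoods are 4/7 · 4/125 = 16/875, 2/7 · 12/125 = 24/875, 1/7 · 18/125 = 18/875; with total 58/875.
So P(r = 2 | data) = (24/875) / (58/875) = 12/29.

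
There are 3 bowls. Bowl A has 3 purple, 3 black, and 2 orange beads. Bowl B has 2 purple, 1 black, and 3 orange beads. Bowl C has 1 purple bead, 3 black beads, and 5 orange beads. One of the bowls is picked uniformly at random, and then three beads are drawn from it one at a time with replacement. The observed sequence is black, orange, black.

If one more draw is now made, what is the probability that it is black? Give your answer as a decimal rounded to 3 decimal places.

For each hypothesis, P(data | H) works out to: P(data | bowl A) = (3/8)(2/8)(3/8) = 0.035156; P(data | bowl B) = (1/6)(3/6)(1/6) = 0.013889; P(data | bowl C) = (3/9)(5/9)(3/9) = 0.061728.
Multiplying each by its prior: 1/3 · 0.035156 = 0.011719, 1/3 · 0.013889 = 0.0046296, 1/3 · 0.061728 = 0.020576; with total 0.036925.
Normalising, the posterior is P(bowl A | data) = 0.31737, P(bowl B | data) = 0.12538, P(bowl C | data) = 0.55725.
Averaging over the posterior, P(black next | data) = (3/8)(0.31737) + (1/6)(0.12538) + (1/3)(0.55725) = 0.32566.

0.326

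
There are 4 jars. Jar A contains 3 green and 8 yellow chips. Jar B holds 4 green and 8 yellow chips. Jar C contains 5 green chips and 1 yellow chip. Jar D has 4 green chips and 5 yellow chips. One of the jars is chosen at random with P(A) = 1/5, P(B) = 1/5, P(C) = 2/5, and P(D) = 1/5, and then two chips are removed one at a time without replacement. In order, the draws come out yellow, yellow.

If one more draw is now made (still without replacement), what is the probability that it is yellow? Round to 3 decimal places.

0.589

Under each hypothesis, the probability of the observed sequence is: P(data | jar A) = (8/11)(7/10) = 28/55; P(data | jar B) = (8/12)(7/11) = 14/33; P(data | jar C) = (1/6)(0/5) = 0; P(data | jar D) = (5/9)(4/8) = 5/18.
The prior-weighted likelihoods are 1/5 · 28/55 = 28/275, 1/5 · 14/33 = 14/165, 2/5 · 0 = 0, 1/5 · 5/18 = 1/18; with total 109/450.
The posterior is then P(jar A | data) = 0.42035, P(jar B | data) = 0.35029, P(jar C | data) = 0, P(jar D | data) = 0.22936.
Averaging over the posterior, P(yellow next | data) = (2/3)(0.42035) + (3/5)(0.35029) + (3/7)(0.22936) = 0.5887.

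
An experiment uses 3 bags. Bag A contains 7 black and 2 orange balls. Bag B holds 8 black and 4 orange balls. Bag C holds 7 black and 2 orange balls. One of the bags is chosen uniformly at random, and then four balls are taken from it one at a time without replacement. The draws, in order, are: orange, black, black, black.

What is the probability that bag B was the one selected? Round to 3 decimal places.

The likelihood of the observed sequence under each hypothesis: P(data | bag A) = (2/9)(7/8)(6/7)(5/6) = 0.13889; P(data | bag B) = (4/12)(8/11)(7/10)(6/9) = 0.11313; P(data | bag C) = (2/9)(7/8)(6/7)(5/6) = 0.13889.
Weighting by the prior gives 1/3 · 0.13889 = 0.046296, 1/3 · 0.11313 = 0.03771, 1/3 · 0.13889 = 0.046296; summing to 0.1303.
Hence P(bag B | data) = (0.03771) / (0.1303) = 0.28941.

0.289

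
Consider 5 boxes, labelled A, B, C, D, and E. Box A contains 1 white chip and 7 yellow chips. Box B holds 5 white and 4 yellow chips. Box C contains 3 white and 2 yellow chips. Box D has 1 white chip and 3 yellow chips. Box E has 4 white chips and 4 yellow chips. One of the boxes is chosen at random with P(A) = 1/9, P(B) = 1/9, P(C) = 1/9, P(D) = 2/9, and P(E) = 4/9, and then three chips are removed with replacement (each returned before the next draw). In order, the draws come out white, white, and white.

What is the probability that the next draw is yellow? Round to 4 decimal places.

0.4755

Compute the likelihood of the observed sequence for each case: P(data | box A) = (1/8)(1/8)(1/8) = 0.0019531; P(data | box B) = (5/9)(5/9)(5/9) = 0.17147; P(data | box C) = (3/5)(3/5)(3/5) = 0.216; P(data | box D) = (1/4)(1/4)(1/4) = 0.015625; P(data | box E) = (4/8)(4/8)(4/8) = 0.125.
Weighting by the prior gives 1/9 · 0.0019531 = 0.00021701, 1/9 · 0.17147 = 0.019052, 1/9 · 0.216 = 0.024, 2/9 · 0.015625 = 0.0034722, 4/9 · 0.125 = 0.055556; summing to 0.1023.
Normalising, the posterior is P(box A | data) = 0.0021214, P(box B | data) = 0.18624, P(box C | data) = 0.23461, P(box D | data) = 0.033943, P(box E | data) = 0.54308.
Averaging over the posterior, P(yellow next | data) = (7/8)(0.0021214) + (4/9)(0.18624) + (2/5)(0.23461) + (3/4)(0.033943) + (1/2)(0.54308) = 0.47547.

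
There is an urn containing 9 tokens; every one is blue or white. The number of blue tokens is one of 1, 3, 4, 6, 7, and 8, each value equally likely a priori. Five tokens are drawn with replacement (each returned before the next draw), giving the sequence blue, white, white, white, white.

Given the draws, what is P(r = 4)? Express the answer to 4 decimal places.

Compute the likelihood of the observed sequence for each case: P(data | r = 1) = (1/9)(8/9)(8/9)(8/9)(8/9) = 0.069366; P(data | r = 3) = (3/9)(6/9)(6/9)(6/9)(6/9) = 0.065844; P(data | r = 4) = (4/9)(5/9)(5/9)(5/9)(5/9) = 0.042338; P(data | r = 6) = (6/9)(3/9)(3/9)(3/9)(3/9) = 0.0082305; P(data | r = 7) = (7/9)(2/9)(2/9)(2/9)(2/9) = 0.0018967; P(data | r = 8) = (8/9)(1/9)(1/9)(1/9)(1/9) = 0.00013548.
The prior-weighted likelihoods are 1/6 · 0.069366 = 0.011561, 1/6 · 0.065844 = 0.010974, 1/6 · 0.042338 = 0.0070563, 1/6 · 0.0082305 = 0.0013717, 1/6 · 0.0018967 = 0.00031612, 1/6 · 0.00013548 = 2.258e-05; with total 0.031302.
By Bayes' rule, P(r = 4 | data) = (0.0070563) / (0.031302) = 0.22543.

0.2254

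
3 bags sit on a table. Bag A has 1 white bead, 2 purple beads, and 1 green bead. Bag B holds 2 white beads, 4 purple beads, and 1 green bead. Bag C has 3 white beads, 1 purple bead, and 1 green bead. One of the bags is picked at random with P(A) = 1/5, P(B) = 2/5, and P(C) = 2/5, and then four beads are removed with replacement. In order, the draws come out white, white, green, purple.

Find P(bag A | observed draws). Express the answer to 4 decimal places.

Compute the likelihood of the observed sequence for each case: P(data | bag A) = (1/4)(1/4)(1/4)(2/4) = 0.0078125; P(data | bag B) = (2/7)(2/7)(1/7)(4/7) = 0.0066639; P(data | bag C) = (3/5)(3/5)(1/5)(1/5) = 0.0144.
The prior-weighted likelihoods are 1/5 · 0.0078125 = 0.0015625, 2/5 · 0.0066639 = 0.0026656, 2/5 · 0.0144 = 0.00576; with total 0.0099881.
By Bayes' rule, P(bag A | data) = (0.0015625) / (0.0099881) = 0.15644.

0.1564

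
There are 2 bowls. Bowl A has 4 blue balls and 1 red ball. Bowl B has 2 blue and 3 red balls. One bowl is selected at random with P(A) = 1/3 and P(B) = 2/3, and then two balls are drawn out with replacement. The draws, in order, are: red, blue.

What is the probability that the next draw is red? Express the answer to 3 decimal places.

0.500

For each hypothesis, P(data | H) works out to: P(data | bowl A) = (1/5)(4/5) = 4/25; P(data | bowl B) = (3/5)(2/5) = 6/25.
The prior-weighted likelihoods are 1/3 · 4/25 = 4/75, 2/3 · 6/25 = 4/25; these sum to 16/75.
Normalising, the posterior is P(bowl A | data) = 1/4, P(bowl B | data) = 3/4.
So P(red next | data) = Σ P(red next | H) P(H | data) = (1/5)(1/4) + (3/5)(3/4) = 1/2.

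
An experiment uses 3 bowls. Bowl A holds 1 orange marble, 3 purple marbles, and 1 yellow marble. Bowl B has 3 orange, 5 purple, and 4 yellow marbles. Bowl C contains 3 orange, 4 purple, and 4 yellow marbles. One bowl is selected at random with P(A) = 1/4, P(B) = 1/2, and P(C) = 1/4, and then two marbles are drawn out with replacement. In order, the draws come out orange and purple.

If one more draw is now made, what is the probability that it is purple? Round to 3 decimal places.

Under each hypothesis, the probability of the observed sequence is: P(data | bowl A) = (1/5)(3/5) = 0.12; P(data | bowl B) = (3/12)(5/12) = 0.10417; P(data | bowl C) = (3/11)(4/11) = 0.099174.
The prior-weighted likelihoods are 1/4 · 0.12 = 0.03, 1/2 · 0.10417 = 0.052083, 1/4 · 0.099174 = 0.024793; summing to 0.10688.
Normalising, the posterior is P(bowl A | data) = 0.2807, P(bowl B | data) = 0.48732, P(bowl C | data) = 0.23198.
Averaging over the posterior, P(purple next | data) = (3/5)(0.2807) + (5/12)(0.48732) + (4/11)(0.23198) = 0.45583.

0.456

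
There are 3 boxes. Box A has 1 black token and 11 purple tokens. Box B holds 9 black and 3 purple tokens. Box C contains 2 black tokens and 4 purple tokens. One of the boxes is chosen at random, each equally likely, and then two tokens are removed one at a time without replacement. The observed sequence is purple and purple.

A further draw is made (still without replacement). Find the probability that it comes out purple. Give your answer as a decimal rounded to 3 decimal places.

For each hypothesis, P(data | H) works out to: P(data | box A) = (11/12)(10/11) = 5/6; P(data | box B) = (3/12)(2/11) = 1/22; P(data | box C) = (4/6)(3/5) = 2/5.
The prior-weighted likelihoods are 1/3 · 5/6 = 5/18, 1/3 · 1/22 = 1/66, 1/3 · 2/5 = 2/15; summing to 211/495.
Normalising, the posterior is P(box A | data) = 275/422, P(box B | data) = 15/422, P(box C | data) = 66/211.
Averaging over the posterior, P(purple next | data) = (9/10)(275/422) + (1/10)(15/422) + (1/2)(66/211) = 315/422.

0.746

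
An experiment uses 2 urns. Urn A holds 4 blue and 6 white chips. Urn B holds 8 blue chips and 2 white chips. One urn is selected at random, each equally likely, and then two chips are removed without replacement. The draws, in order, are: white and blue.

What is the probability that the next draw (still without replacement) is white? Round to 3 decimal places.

Under each hypothesis, the probability of the observed sequence is: P(data | urn A) = (6/10)(4/9) = 4/15; P(data | urn B) = (2/10)(8/9) = 8/45.
Multiplying each by its prior: 1/2 · 4/15 = 2/15, 1/2 · 8/45 = 4/45; with total 2/9.
Normalising, the posterior is P(urn A | data) = 3/5, P(urn B | data) = 2/5.
Averaging over the posterior, P(white next | data) = (5/8)(3/5) + (1/8)(2/5) = 17/40.

0.425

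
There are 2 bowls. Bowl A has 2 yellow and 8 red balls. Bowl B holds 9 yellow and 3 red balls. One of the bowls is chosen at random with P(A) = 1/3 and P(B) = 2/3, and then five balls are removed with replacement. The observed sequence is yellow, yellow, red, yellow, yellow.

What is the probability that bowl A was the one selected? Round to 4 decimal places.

0.0080

The likelihood of the observed sequence under each hypothesis: P(data | bowl A) = (2/10)(2/10)(8/10)(2/10)(2/10) = 0.00128; P(data | bowl B) = (9/12)(9/12)(3/12)(9/12)(9/12) = 0.079102.
Multiplying each by its prior: 1/3 · 0.00128 = 0.00042667, 2/3 · 0.079102 = 0.052734; these sum to 0.053161.
By Bayes' rule, P(bowl A | data) = (0.00042667) / (0.053161) = 0.0080259.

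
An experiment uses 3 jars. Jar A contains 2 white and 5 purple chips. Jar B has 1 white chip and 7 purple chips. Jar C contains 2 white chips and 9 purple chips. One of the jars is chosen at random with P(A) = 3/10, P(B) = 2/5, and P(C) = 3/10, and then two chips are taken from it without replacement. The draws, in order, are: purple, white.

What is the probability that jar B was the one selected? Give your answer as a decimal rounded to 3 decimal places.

For each hypothesis, P(data | H) works out to: P(data | jar A) = (5/7)(2/6) = 0.2381; P(data | jar B) = (7/8)(1/7) = 0.125; P(data | jar C) = (9/11)(2/10) = 0.16364.
Weighting by the prior gives 3/10 · 0.2381 = 0.071429, 2/5 · 0.125 = 0.05, 3/10 · 0.16364 = 0.049091; these sum to 0.17052.
Therefore the posterior P(jar B | data) = (0.05) / (0.17052) = 0.29322.

0.293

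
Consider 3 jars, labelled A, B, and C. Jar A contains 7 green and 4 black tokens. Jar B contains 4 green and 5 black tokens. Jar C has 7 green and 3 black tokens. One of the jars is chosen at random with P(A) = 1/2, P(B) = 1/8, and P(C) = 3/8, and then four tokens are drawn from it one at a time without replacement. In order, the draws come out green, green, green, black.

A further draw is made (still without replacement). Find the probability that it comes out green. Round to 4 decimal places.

0.5964

Under each hypothesis, the probability of the observed sequence is: P(data | jar A) = (7/11)(6/10)(5/9)(4/8) = 0.10606; P(data | jar B) = (4/9)(3/8)(2/7)(5/6) = 0.039683; P(data | jar C) = (7/10)(6/9)(5/8)(3/7) = 0.125.
Weighting by the prior gives 1/2 · 0.10606 = 0.05303, 1/8 · 0.039683 = 0.0049603, 3/8 · 0.125 = 0.046875; these sum to 0.10487.
The posterior is then P(jar A | data) = 0.5057, P(jar B | data) = 0.047302, P(jar C | data) = 0.447.
Averaging over the posterior, P(green next | data) = (4/7)(0.5057) + (1/5)(0.047302) + (2/3)(0.447) = 0.59643.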